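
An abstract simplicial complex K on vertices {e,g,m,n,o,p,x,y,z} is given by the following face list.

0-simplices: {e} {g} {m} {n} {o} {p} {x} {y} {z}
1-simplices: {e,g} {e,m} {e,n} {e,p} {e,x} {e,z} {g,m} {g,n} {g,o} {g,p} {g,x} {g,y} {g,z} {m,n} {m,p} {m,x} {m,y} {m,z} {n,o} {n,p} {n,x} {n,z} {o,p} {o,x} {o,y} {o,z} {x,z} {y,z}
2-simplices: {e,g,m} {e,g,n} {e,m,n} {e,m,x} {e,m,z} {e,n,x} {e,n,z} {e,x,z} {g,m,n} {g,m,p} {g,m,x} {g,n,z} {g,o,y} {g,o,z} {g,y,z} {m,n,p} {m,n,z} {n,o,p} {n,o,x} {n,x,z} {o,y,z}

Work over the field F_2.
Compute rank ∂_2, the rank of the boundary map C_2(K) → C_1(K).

rank∂_2=17

n_0=9 n_1=28 n_2=21  [Z2]
∂1: piv[eg,em,en,ep,ex,ez,go,gy] rk=8  ker:gm,gn,gp,gx,gz,mn,mp,mx,my,mz,no,np,nx,nz,op,ox,oy,oz,xz,yz
∂2: piv[egm,egn,emn,emx,emz,enx,enz,exz,gmp,gmx,gnz,goy,goz,gyz,mnp,nop,nox] rk=17  ker:gmn,mnz,nxz,oyz
rk∂_2=17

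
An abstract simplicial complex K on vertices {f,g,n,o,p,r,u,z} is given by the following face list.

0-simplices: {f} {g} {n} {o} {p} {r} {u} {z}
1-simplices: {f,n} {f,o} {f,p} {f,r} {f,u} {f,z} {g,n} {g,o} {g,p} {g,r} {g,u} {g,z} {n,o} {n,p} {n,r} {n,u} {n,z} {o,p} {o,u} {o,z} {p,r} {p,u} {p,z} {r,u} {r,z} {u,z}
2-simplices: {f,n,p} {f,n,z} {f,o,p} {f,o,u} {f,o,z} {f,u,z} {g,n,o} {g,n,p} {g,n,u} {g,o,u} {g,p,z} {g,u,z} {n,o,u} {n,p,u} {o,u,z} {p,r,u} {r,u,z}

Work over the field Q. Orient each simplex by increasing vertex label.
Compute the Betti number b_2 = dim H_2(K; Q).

n_0=8 n_1=26 n_2=17  [Q]
∂1: piv[fn,fo,fp,fr,fu,fz,gn] rk=7  ker:go,gp,gr,gu,gz,no,np,nr,nu,nz,op,ou,oz,pr,pu,pz,ru,rz,uz
∂2: piv[fnp,fnz,fop,fou,foz,fuz,gno,gnp,gnu,gou,gpz,guz,npu,pru,ruz] rk=15  ker:nou,ouz
b_2=(17−15)−0=2

b_2=2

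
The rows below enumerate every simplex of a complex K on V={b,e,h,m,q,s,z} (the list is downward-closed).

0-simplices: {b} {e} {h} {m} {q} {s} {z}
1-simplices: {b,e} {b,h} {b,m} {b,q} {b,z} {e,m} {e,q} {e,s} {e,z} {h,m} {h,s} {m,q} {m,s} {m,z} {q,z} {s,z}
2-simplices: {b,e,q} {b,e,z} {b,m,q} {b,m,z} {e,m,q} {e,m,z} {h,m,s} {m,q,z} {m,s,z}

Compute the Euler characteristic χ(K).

n_0=7 n_1=16 n_2=9
χ=+7−16+9=0

χ(K)=0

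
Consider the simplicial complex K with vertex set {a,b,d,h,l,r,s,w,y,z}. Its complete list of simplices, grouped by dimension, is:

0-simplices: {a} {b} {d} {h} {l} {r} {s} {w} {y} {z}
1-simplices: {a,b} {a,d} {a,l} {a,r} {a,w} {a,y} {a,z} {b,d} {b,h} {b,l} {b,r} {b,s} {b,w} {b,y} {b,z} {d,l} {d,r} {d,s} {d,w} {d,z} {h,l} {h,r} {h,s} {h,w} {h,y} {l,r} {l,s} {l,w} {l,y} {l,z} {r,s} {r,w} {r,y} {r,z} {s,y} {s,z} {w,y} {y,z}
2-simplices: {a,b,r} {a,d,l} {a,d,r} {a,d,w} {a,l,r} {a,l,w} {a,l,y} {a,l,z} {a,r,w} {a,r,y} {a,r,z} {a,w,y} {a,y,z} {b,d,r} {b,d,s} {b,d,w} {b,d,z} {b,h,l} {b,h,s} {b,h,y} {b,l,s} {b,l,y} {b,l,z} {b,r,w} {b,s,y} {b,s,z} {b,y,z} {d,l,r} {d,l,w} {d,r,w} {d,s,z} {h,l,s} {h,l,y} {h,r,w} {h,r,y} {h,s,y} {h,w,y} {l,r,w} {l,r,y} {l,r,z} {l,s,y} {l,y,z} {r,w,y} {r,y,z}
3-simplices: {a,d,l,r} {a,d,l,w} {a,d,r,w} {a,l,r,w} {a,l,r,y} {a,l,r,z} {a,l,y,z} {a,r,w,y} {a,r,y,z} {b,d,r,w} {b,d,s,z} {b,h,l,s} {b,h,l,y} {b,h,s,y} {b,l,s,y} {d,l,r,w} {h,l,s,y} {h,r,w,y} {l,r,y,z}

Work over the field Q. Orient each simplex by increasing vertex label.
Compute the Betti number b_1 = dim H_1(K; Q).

b_1=2

n_0=10 n_1=38 n_2=44 n_3=19  [Q]
∂1: piv[ab,ad,al,ar,aw,ay,az,bh,bs] rk=9  ker:bd,bl,br,bw,by,bz,dl,dr,ds,dw,dz,hl,hr,hs,hw,hy,lr,ls,lw,ly,lz,rs,rw,ry,rz,sy,sz,wy,yz
∂2: piv[abr,adl,adr,adw,alr,alw,aly,alz,arw,ary,arz,awy,ayz,bdr,bds,bdw,bdz,bhl,bhs,bhy,bls,bly,blz,bsy,bsz,hrw,hry] rk=27  ker:brw,byz,dlr,dlw,drw,dsz,hls,hly,hsy,hwy,lrw,lry,lrz,lsy,lyz,rwy,ryz
∂3: piv[adlr,adlw,adrw,alrw,alry,alrz,alyz,arwy,aryz,bdrw,bdsz,bhls,bhly,bhsy,blsy,hrwy] rk=16  ker:dlrw,hlsy,lryz
b_1=(38−9)−27=2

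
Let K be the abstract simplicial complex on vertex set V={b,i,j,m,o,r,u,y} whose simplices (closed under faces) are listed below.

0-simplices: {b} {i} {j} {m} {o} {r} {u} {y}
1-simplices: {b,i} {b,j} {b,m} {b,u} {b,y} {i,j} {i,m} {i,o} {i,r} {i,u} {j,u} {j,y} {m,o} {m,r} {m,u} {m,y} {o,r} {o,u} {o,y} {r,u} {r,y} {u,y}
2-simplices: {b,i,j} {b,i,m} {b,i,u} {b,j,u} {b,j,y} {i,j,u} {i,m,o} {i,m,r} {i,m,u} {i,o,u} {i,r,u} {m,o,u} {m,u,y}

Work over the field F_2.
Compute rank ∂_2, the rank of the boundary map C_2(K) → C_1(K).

rank∂_2=11

n_0=8 n_1=22 n_2=13  [Z2]
∂1: piv[bi,bj,bm,bu,by,io,ir] rk=7  ker:ij,im,iu,ju,jy,mo,mr,mu,my,or,ou,oy,ru,ry,uy
∂2: piv[bij,bim,biu,bju,bjy,imo,imr,imu,iou,iru,muy] rk=11  ker:iju,mou
rk∂_2=11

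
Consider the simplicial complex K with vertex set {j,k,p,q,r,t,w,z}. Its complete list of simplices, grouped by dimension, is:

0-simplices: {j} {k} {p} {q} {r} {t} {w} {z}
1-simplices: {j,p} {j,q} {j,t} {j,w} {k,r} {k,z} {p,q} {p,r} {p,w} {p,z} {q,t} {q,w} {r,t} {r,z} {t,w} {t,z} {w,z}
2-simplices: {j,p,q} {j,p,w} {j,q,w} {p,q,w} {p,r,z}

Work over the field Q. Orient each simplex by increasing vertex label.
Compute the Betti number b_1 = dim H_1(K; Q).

n_0=8 n_1=17 n_2=5  [Q]
∂1: piv[jp,jq,jt,jw,kr,kz,pr] rk=7  ker:pq,pw,pz,qt,qw,rt,rz,tw,tz,wz
∂2: piv[jpq,jpw,jqw,prz] rk=4  ker:pqw
b_1=(17−7)−4=6

b_1=6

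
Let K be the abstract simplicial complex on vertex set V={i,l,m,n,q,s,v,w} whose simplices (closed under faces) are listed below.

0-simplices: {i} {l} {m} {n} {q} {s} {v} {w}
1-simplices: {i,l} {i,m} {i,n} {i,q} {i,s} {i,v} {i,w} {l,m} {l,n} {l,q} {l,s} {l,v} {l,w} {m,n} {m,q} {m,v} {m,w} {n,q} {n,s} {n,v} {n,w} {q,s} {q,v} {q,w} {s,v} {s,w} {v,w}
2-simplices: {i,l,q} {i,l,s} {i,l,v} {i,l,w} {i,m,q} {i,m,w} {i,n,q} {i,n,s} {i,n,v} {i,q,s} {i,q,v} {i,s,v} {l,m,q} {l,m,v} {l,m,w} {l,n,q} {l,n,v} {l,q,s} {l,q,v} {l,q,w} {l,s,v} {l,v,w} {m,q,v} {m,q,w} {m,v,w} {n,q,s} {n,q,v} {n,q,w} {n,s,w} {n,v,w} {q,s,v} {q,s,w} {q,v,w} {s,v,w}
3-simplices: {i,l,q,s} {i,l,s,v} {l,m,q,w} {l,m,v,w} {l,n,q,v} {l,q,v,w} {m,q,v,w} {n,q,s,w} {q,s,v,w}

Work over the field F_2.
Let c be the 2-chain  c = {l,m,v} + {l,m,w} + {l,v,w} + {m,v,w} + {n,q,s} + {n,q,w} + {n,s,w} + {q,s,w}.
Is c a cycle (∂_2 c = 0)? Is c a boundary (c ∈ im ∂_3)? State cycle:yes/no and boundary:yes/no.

cycle:yes boundary:yes

n_0=8 n_1=27 n_2=34 n_3=9  [Z2]
∂1: piv[il,im,in,iq,is,iv,iw] rk=7  ker:lm,ln,lq,ls,lv,lw,mn,mq,mv,mw,nq,ns,nv,nw,qs,qv,qw,sv,sw,vw
∂2: piv[ilq,ils,ilv,ilw,imq,imw,inq,ins,inv,iqs,iqv,isv,lmq,lmv,lnq,lqw,lvw,nqw,nsw] rk=19  ker:lmw,lnv,lqs,lqv,lsv,mqv,mqw,mvw,nqs,nqv,nvw,qsv,qsw,qvw,svw
∂3: piv[ilqs,ilsv,lmqw,lmvw,lnqv,lqvw,mqvw,nqsw,qsvw] rk=9
∂2c = 0
c vs im∂3: reduces to 0 ⇒ boundary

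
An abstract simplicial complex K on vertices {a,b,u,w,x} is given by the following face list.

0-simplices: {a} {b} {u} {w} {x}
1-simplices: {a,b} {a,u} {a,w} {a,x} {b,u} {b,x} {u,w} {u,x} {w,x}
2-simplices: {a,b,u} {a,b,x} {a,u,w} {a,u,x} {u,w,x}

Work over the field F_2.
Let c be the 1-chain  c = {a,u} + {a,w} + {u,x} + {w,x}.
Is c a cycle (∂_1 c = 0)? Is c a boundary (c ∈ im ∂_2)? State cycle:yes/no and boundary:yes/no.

cycle:yes boundary:yes

n_0=5 n_1=9 n_2=5  [Z2]
∂1: piv[ab,au,aw,ax] rk=4  ker:bu,bx,uw,ux,wx
∂2: piv[abu,abx,auw,aux,uwx] rk=5
∂1c = 0
c vs im∂2: reduces to 0 ⇒ boundary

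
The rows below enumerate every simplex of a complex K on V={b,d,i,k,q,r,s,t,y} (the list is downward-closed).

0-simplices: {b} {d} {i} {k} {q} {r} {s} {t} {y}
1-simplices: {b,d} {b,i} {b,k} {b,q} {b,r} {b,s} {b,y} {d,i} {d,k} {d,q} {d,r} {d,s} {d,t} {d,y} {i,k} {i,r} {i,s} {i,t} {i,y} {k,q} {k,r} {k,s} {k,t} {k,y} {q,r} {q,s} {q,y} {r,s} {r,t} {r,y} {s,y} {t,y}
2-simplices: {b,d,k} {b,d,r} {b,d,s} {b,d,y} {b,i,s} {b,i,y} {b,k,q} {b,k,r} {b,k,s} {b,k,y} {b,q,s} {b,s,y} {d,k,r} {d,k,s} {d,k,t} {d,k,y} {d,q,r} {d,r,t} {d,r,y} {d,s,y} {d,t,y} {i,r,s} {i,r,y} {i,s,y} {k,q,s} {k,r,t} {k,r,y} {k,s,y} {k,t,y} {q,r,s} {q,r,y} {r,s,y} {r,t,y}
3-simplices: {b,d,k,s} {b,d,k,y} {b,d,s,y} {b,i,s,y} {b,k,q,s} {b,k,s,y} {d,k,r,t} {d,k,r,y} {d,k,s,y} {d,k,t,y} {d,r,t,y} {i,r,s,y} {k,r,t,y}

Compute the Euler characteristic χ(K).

χ(K)=-3

n_0=9 n_1=32 n_2=33 n_3=13
χ=+9−32+33−13=-3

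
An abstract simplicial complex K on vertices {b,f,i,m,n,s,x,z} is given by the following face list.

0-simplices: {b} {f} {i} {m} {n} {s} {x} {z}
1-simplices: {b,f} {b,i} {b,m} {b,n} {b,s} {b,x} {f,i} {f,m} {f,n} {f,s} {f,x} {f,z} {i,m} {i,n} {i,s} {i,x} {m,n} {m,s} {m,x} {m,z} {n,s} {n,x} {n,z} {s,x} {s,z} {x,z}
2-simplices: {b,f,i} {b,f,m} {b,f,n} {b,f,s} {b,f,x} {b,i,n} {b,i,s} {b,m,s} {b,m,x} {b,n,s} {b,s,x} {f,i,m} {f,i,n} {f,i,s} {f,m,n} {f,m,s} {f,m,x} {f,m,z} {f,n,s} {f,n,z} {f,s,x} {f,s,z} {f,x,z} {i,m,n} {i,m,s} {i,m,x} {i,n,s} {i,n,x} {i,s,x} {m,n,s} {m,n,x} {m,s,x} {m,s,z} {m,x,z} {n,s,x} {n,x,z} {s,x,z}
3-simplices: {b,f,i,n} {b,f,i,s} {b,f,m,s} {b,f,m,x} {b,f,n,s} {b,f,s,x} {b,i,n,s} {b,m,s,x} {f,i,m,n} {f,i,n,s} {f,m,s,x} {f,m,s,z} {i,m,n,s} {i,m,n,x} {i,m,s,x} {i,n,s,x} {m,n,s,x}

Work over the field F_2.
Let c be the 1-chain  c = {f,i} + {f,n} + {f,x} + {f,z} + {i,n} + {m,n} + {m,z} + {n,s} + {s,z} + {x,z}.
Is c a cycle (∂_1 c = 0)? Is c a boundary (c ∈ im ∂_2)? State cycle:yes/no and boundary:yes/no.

cycle:yes boundary:yes

n_0=8 n_1=26 n_2=37 n_3=17  [Z2]
∂1: piv[bf,bi,bm,bn,bs,bx,fz] rk=7  ker:fi,fm,fn,fs,fx,im,in,is,ix,mn,ms,mx,mz,ns,nx,nz,sx,sz,xz
∂2: piv[bfi,bfm,bfn,bfs,bfx,bin,bis,bms,bmx,bns,bsx,fim,fmn,fmz,fnz,fsz,fxz,imx,inx] rk=19  ker:fin,fis,fms,fmx,fns,fsx,imn,ims,ins,isx,mns,mnx,msx,msz,mxz,nsx,nxz,sxz
∂3: piv[bfin,bfis,bfms,bfmx,bfns,bfsx,bins,bmsx,fimn,fmsz,imns,imnx,imsx,insx] rk=14  ker:fins,fmsx,mnsx
∂1c = 0
c vs im∂2: reduces to 0 ⇒ boundary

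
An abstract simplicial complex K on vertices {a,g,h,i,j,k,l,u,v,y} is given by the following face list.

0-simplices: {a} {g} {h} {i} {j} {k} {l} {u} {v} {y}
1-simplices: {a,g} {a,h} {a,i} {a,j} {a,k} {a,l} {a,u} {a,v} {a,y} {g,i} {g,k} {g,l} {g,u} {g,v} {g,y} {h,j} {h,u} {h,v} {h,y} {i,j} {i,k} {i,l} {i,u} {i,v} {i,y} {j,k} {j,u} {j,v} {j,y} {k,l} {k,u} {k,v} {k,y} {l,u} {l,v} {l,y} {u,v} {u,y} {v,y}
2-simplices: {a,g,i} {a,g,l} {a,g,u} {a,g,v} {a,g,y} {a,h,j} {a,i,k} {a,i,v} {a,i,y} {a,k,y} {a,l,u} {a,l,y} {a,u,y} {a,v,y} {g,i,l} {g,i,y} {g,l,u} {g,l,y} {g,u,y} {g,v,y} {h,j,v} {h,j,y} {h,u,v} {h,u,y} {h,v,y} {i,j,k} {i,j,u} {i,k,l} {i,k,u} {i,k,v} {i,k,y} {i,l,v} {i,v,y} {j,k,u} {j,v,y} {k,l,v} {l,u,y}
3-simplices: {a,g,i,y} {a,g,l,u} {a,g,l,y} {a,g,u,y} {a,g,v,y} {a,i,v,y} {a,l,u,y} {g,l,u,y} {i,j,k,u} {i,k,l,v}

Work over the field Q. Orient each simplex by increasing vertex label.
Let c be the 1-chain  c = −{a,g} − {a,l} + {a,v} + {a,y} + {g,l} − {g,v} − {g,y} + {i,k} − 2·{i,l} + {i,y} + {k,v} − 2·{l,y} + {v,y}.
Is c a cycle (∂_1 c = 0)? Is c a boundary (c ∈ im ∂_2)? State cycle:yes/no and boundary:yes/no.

n_0=10 n_1=39 n_2=37 n_3=10  [Q]
∂1: piv[ag,ah,ai,aj,ak,al,au,av,ay] rk=9  ker:gi,gk,gl,gu,gv,gy,hj,hu,hv,hy,ij,ik,il,iu,iv,iy,jk,ju,jv,jy,kl,ku,kv,ky,lu,lv,ly,uv,uy,vy
∂2: piv[agi,agl,agu,agv,agy,ahj,aik,aiv,aiy,aky,alu,aly,auy,avy,gil,hjv,hjy,huv,huy,hvy,ijk,iju,ikl,iku,ikv,ilv] rk=26  ker:giy,glu,gly,guy,gvy,iky,ivy,jku,jvy,klv,luy
∂3: piv[agiy,aglu,agly,aguy,agvy,aivy,aluy,ijku,iklv] rk=9  ker:gluy
∂1c = 0
c vs im∂2: reduces to 0 ⇒ boundary

cycle:yes boundary:yes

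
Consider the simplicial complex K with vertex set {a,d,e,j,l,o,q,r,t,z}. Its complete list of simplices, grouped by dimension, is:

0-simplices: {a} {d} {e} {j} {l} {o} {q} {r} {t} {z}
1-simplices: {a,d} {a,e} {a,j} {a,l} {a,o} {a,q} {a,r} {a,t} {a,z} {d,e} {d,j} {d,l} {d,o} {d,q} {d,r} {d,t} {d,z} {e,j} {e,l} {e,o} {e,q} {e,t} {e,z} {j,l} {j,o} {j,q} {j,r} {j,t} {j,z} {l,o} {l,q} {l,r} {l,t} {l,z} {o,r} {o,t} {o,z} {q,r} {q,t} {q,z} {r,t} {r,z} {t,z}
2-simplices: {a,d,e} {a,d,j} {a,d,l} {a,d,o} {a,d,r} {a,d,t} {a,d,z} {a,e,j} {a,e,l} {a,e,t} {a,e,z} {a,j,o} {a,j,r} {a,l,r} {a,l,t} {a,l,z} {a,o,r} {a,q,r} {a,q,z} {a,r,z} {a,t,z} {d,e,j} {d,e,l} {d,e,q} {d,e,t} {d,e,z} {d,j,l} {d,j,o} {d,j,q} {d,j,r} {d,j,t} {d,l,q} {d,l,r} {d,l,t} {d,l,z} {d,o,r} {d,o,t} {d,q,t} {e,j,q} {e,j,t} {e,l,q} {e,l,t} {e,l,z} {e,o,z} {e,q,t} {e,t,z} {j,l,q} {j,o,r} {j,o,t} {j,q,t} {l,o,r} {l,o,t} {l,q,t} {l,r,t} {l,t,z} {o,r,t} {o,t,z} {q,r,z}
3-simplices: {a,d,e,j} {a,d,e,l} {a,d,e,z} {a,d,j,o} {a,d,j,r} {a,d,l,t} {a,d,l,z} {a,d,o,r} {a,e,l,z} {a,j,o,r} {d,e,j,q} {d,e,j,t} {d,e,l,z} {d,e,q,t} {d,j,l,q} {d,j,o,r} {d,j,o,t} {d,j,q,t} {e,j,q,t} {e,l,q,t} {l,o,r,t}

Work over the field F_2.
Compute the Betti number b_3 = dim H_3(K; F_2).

b_3=3

n_0=10 n_1=43 n_2=58 n_3=21  [Z2]
∂1: piv[ad,ae,aj,al,ao,aq,ar,at,az] rk=9  ker:de,dj,dl,do,dq,dr,dt,dz,ej,el,eo,eq,et,ez,jl,jo,jq,jr,jt,jz,lo,lq,lr,lt,lz,or,ot,oz,qr,qt,qz,rt,rz,tz
∂2: piv[ade,adj,adl,ado,adr,adt,adz,aej,ael,aet,aez,ajo,ajr,alr,alt,alz,aor,aqr,aqz,arz,atz,deq,djl,djq,djt,dlq,dot,dqt,eoz,lor,lrt,otz] rk=32  ker:dej,del,det,dez,djo,djr,dlr,dlt,dlz,dor,ejq,ejt,elq,elt,elz,eqt,etz,jlq,jor,jot,jqt,lot,lqt,ltz,ort,qrz
∂3: piv[adej,adel,adez,adjo,adjr,adlt,adlz,ador,aelz,ajor,dejq,dejt,deqt,djlq,djot,djqt,elqt,lort] rk=18  ker:delz,djor,ejqt
b_3=(21−18)−0=3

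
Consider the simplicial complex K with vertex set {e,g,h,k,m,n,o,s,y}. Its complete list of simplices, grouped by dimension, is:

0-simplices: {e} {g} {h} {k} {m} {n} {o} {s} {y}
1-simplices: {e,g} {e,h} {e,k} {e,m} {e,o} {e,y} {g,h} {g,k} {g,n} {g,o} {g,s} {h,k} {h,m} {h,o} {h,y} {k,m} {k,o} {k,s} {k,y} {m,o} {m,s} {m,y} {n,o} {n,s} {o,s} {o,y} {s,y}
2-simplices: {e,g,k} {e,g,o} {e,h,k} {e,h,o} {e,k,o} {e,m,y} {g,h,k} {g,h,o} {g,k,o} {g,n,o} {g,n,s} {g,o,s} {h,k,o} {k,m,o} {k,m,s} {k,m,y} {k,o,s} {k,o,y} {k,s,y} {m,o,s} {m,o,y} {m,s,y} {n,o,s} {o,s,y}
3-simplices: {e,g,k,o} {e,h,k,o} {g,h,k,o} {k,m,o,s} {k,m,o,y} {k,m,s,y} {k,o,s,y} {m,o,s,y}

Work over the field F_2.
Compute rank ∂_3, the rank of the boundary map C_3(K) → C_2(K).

n_0=9 n_1=27 n_2=24 n_3=8  [Z2]
∂1: piv[eg,eh,ek,em,eo,ey,gn,gs] rk=8  ker:gh,gk,go,hk,hm,ho,hy,km,ko,ks,ky,mo,ms,my,no,ns,os,oy,sy
∂2: piv[egk,ego,ehk,eho,eko,emy,ghk,gno,gns,gos,kmo,kms,kmy,kos,koy,ksy] rk=16  ker:gho,gko,hko,mos,moy,msy,nos,osy
∂3: piv[egko,ehko,ghko,kmos,kmoy,kmsy,kosy] rk=7  ker:mosy
rk∂_3=7

rank∂_3=7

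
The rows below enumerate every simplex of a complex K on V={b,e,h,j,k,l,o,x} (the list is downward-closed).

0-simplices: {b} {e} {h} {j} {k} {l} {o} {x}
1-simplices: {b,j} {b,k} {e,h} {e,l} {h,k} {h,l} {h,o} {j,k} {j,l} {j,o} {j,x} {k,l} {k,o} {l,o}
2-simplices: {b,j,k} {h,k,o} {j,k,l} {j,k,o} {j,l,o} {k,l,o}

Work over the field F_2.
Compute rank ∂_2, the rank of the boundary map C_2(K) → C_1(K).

rank∂_2=5

n_0=8 n_1=14 n_2=6  [Z2]
∂1: piv[bj,bk,eh,el,hk,ho,jx] rk=7  ker:hl,jk,jl,jo,kl,ko,lo
∂2: piv[bjk,hko,jkl,jko,jlo] rk=5  ker:klo
rk∂_2=5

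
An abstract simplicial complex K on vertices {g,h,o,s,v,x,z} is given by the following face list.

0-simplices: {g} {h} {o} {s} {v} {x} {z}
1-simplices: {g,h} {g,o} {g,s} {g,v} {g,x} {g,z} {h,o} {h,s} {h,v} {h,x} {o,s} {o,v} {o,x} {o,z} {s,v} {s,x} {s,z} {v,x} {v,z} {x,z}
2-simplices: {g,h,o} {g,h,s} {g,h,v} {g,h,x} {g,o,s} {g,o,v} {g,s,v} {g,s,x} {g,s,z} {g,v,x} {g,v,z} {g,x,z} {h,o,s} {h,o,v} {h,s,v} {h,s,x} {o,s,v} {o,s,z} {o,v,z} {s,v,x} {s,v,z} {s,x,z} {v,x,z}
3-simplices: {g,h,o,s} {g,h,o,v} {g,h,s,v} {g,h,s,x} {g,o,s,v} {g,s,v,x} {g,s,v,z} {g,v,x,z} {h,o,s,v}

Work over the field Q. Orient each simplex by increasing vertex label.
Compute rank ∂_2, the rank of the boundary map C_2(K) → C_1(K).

rank∂_2=13

n_0=7 n_1=20 n_2=23 n_3=9  [Q]
∂1: piv[gh,go,gs,gv,gx,gz] rk=6  ker:ho,hs,hv,hx,os,ov,ox,oz,sv,sx,sz,vx,vz,xz
∂2: piv[gho,ghs,ghv,ghx,gos,gov,gsv,gsx,gsz,gvx,gvz,gxz,osz] rk=13  ker:hos,hov,hsv,hsx,osv,ovz,svx,svz,sxz,vxz
∂3: piv[ghos,ghov,ghsv,ghsx,gosv,gsvx,gsvz,gvxz] rk=8  ker:hosv
rk∂_2=13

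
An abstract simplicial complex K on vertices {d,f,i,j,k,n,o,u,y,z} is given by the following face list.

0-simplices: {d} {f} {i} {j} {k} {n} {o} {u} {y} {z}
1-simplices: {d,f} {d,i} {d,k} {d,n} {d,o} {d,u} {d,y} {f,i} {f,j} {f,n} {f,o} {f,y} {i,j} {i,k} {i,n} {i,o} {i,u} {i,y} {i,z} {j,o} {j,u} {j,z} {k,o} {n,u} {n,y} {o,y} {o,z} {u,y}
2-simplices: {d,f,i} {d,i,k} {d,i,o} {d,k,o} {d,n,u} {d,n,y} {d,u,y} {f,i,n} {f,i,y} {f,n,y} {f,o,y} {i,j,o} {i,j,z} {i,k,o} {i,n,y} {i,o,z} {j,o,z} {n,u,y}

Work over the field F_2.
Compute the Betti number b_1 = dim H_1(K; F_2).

n_0=10 n_1=28 n_2=18  [Z2]
∂1: piv[df,di,dk,dn,do,du,dy,fj,iz] rk=9  ker:fi,fn,fo,fy,ij,ik,in,io,iu,iy,jo,ju,jz,ko,nu,ny,oy,oz,uy
∂2: piv[dfi,dik,dio,dko,dnu,dny,duy,fin,fiy,fny,foy,ijo,ijz,ioz] rk=14  ker:iko,iny,joz,nuy
b_1=(28−9)−14=5

b_1=5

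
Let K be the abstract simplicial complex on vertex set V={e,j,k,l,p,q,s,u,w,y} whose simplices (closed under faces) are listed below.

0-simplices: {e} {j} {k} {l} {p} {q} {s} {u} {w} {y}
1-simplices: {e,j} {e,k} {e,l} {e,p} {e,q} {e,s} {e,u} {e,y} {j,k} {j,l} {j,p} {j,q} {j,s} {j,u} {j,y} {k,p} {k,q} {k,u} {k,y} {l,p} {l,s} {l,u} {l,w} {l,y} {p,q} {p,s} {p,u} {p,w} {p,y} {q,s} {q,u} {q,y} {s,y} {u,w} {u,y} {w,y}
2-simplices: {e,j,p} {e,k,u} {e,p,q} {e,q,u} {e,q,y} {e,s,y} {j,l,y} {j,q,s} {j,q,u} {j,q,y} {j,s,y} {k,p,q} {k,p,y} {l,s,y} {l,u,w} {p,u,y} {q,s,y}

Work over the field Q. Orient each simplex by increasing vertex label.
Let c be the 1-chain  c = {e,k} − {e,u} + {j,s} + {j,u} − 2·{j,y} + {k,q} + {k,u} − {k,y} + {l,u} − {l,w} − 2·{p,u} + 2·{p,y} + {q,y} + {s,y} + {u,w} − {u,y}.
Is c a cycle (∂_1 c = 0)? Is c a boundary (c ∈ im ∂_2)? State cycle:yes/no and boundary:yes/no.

n_0=10 n_1=36 n_2=17  [Q]
∂1: piv[ej,ek,el,ep,eq,es,eu,ey,lw] rk=9  ker:jk,jl,jp,jq,js,ju,jy,kp,kq,ku,ky,lp,ls,lu,ly,pq,ps,pu,pw,py,qs,qu,qy,sy,uw,uy,wy
∂2: piv[ejp,eku,epq,equ,eqy,esy,jly,jqs,jqu,jqy,jsy,kpq,kpy,lsy,luw,puy] rk=16  ker:qsy
∂1c = 0
c vs im∂2: residual ≠ 0 ⇒ not boundary

cycle:yes boundary:no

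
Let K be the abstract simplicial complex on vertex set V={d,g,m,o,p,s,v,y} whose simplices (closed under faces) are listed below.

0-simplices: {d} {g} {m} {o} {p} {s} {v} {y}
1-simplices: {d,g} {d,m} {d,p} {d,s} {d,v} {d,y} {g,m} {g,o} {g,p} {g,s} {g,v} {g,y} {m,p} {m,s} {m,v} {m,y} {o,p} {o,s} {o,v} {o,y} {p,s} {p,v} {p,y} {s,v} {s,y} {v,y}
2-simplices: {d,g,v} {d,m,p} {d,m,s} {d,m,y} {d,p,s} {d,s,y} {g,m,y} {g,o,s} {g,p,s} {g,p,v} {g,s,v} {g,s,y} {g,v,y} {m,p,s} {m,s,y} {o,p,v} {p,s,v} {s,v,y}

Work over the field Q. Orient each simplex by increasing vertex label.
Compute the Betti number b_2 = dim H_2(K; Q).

n_0=8 n_1=26 n_2=18  [Q]
∂1: piv[dg,dm,dp,ds,dv,dy,go] rk=7  ker:gm,gp,gs,gv,gy,mp,ms,mv,my,op,os,ov,oy,ps,pv,py,sv,sy,vy
∂2: piv[dgv,dmp,dms,dmy,dps,dsy,gmy,gos,gps,gpv,gsv,gsy,gvy,opv] rk=14  ker:mps,msy,psv,svy
b_2=(18−14)−0=4

b_2=4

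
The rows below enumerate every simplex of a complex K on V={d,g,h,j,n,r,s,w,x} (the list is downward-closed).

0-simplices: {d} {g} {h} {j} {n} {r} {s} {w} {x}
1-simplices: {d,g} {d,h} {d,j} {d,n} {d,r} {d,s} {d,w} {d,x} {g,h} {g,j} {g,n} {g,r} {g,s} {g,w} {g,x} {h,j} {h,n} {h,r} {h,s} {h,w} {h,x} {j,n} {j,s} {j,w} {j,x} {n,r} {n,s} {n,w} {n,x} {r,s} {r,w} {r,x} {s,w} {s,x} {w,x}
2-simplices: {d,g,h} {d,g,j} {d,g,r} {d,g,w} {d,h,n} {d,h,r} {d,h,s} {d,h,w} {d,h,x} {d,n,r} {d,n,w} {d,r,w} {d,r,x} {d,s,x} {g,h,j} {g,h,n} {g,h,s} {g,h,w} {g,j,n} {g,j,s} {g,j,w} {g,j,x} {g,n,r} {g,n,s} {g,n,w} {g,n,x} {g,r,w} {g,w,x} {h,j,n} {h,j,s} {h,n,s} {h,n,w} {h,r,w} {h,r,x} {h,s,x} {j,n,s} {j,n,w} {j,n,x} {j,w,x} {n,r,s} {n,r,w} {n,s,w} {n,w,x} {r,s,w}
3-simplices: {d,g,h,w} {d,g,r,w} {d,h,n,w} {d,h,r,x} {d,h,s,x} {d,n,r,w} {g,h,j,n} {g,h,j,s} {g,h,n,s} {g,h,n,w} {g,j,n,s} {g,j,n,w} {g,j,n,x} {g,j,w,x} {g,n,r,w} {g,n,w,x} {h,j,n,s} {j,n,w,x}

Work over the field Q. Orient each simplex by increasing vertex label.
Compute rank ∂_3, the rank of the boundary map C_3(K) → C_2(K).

n_0=9 n_1=35 n_2=44 n_3=18  [Q]
∂1: piv[dg,dh,dj,dn,dr,ds,dw,dx] rk=8  ker:gh,gj,gn,gr,gs,gw,gx,hj,hn,hr,hs,hw,hx,jn,js,jw,jx,nr,ns,nw,nx,rs,rw,rx,sw,sx,wx
∂2: piv[dgh,dgj,dgr,dgw,dhn,dhr,dhs,dhw,dhx,dnr,dnw,drw,drx,dsx,ghj,ghn,ghs,gjn,gjs,gjw,gjx,gns,gnx,gwx,nrs,nsw] rk=26  ker:ghw,gnr,gnw,grw,hjn,hjs,hns,hnw,hrw,hrx,hsx,jns,jnw,jnx,jwx,nrw,nwx,rsw
∂3: piv[dghw,dgrw,dhnw,dhrx,dhsx,dnrw,ghjn,ghjs,ghns,ghnw,gjns,gjnw,gjnx,gjwx,gnrw,gnwx] rk=16  ker:hjns,jnwx
rk∂_3=16

rank∂_3=16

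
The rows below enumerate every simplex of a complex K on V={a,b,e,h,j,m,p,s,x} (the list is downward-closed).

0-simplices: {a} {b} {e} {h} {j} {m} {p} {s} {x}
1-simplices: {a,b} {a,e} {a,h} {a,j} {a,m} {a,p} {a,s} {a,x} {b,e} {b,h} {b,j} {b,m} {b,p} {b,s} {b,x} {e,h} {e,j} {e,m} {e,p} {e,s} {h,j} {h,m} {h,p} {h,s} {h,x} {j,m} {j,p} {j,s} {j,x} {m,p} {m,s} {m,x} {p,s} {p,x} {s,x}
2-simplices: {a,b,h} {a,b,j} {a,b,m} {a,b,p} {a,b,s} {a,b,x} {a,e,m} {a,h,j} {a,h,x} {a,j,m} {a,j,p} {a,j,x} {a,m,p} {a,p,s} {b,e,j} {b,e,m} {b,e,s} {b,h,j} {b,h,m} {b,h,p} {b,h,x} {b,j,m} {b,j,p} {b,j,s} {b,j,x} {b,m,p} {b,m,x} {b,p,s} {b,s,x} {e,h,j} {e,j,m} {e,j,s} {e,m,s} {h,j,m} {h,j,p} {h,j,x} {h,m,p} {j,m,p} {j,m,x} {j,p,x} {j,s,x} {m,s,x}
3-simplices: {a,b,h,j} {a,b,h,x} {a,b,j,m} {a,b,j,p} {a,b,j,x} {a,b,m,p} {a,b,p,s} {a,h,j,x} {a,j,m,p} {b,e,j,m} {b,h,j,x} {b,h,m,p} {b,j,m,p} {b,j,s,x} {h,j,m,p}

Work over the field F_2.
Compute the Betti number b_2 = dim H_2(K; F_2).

n_0=9 n_1=35 n_2=42 n_3=15  [Z2]
∂1: piv[ab,ae,ah,aj,am,ap,as,ax] rk=8  ker:be,bh,bj,bm,bp,bs,bx,eh,ej,em,ep,es,hj,hm,hp,hs,hx,jm,jp,js,jx,mp,ms,mx,ps,px,sx
∂2: piv[abh,abj,abm,abp,abs,abx,aem,ahj,ahx,ajm,ajp,ajx,amp,aps,bej,bem,bes,bhm,bhp,bjs,bmx,bsx,ehj,ems,jpx] rk=25  ker:bhj,bhx,bjm,bjp,bjx,bmp,bps,ejm,ejs,hjm,hjp,hjx,hmp,jmp,jmx,jsx,msx
∂3: piv[abhj,abhx,abjm,abjp,abjx,abmp,abps,ahjx,ajmp,bejm,bhmp,bjsx,hjmp] rk=13  ker:bhjx,bjmp
b_2=(42−25)−13=4

b_2=4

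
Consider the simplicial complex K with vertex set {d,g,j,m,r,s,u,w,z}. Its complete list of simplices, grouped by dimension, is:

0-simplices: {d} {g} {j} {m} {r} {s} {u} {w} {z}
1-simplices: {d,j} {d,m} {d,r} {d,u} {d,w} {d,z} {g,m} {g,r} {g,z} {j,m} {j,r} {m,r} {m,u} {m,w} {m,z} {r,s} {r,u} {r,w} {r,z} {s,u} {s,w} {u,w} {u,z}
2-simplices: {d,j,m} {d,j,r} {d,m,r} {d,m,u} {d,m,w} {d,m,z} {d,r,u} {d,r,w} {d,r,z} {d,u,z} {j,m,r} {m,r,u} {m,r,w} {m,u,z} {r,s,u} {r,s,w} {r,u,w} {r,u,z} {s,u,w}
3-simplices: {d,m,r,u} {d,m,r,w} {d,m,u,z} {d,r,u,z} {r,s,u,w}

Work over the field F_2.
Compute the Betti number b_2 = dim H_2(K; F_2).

n_0=9 n_1=23 n_2=19 n_3=5  [Z2]
∂1: piv[dj,dm,dr,du,dw,dz,gm,rs] rk=8  ker:gr,gz,jm,jr,mr,mu,mw,mz,ru,rw,rz,su,sw,uw,uz
∂2: piv[djm,djr,dmr,dmu,dmw,dmz,dru,drw,drz,duz,rsu,rsw,ruw] rk=13  ker:jmr,mru,mrw,muz,ruz,suw
∂3: piv[dmru,dmrw,dmuz,druz,rsuw] rk=5
b_2=(19−13)−5=1

b_2=1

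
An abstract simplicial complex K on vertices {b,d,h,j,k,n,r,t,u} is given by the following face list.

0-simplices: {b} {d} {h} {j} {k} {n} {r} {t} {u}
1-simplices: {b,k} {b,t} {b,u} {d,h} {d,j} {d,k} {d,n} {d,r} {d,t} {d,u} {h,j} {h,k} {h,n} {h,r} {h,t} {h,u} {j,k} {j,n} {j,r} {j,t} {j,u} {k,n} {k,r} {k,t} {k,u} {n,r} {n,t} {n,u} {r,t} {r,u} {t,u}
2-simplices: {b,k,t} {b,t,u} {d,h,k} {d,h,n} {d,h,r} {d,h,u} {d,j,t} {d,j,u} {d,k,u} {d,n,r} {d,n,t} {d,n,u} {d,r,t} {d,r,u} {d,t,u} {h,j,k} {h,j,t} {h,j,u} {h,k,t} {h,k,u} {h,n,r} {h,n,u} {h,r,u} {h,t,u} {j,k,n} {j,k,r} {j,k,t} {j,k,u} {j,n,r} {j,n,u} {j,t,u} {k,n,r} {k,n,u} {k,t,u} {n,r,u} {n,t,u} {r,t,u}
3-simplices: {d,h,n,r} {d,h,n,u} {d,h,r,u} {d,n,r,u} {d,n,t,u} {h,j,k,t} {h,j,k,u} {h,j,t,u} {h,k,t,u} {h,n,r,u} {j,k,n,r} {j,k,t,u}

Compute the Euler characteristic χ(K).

χ(K)=3

n_0=9 n_1=31 n_2=37 n_3=12
χ=+9−31+37−12=3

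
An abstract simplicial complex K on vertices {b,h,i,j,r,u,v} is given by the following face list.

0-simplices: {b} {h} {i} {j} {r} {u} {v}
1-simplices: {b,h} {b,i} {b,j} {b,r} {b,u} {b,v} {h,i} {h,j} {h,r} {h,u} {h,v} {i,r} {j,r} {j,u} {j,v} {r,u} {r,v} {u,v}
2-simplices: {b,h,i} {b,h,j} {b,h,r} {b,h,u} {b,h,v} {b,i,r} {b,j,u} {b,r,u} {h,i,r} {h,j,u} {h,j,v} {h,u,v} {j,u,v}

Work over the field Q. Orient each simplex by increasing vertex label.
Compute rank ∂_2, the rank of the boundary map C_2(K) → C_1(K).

rank∂_2=10

n_0=7 n_1=18 n_2=13  [Q]
∂1: piv[bh,bi,bj,br,bu,bv] rk=6  ker:hi,hj,hr,hu,hv,ir,jr,ju,jv,ru,rv,uv
∂2: piv[bhi,bhj,bhr,bhu,bhv,bir,bju,bru,hjv,huv] rk=10  ker:hir,hju,juv
rk∂_2=10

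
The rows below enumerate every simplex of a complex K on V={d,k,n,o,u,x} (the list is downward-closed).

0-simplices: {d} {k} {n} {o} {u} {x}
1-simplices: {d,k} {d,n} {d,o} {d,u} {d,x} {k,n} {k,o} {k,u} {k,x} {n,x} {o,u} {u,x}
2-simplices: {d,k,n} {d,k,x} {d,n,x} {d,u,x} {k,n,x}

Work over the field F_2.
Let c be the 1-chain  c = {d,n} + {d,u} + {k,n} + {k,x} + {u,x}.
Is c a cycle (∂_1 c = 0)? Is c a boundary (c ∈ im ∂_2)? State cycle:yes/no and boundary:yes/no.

cycle:yes boundary:yes

n_0=6 n_1=12 n_2=5  [Z2]
∂1: piv[dk,dn,do,du,dx] rk=5  ker:kn,ko,ku,kx,nx,ou,ux
∂2: piv[dkn,dkx,dnx,dux] rk=4  ker:knx
∂1c = 0
c vs im∂2: reduces to 0 ⇒ boundary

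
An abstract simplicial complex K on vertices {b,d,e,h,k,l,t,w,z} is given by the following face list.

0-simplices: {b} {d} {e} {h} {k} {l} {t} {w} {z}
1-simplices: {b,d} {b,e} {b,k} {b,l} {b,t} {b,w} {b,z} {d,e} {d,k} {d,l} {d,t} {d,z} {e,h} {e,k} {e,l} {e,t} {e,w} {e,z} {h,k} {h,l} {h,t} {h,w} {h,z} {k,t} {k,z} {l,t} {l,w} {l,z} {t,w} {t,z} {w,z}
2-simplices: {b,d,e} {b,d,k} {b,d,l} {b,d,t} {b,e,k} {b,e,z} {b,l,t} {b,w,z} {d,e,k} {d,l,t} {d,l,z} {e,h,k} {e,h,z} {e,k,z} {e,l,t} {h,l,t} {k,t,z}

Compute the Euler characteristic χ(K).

χ(K)=-5

n_0=9 n_1=31 n_2=17
χ=+9−31+17=-5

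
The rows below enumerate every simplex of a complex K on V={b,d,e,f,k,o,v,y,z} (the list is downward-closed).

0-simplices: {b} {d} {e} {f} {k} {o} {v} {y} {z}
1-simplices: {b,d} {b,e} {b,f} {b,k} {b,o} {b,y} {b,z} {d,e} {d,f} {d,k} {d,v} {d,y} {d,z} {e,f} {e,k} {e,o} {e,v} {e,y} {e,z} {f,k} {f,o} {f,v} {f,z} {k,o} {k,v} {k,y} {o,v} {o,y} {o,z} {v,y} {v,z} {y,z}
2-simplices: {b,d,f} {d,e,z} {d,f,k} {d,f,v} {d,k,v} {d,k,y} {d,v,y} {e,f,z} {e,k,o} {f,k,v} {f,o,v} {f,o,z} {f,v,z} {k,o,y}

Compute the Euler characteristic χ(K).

n_0=9 n_1=32 n_2=14
χ=+9−32+14=-9

χ(K)=-9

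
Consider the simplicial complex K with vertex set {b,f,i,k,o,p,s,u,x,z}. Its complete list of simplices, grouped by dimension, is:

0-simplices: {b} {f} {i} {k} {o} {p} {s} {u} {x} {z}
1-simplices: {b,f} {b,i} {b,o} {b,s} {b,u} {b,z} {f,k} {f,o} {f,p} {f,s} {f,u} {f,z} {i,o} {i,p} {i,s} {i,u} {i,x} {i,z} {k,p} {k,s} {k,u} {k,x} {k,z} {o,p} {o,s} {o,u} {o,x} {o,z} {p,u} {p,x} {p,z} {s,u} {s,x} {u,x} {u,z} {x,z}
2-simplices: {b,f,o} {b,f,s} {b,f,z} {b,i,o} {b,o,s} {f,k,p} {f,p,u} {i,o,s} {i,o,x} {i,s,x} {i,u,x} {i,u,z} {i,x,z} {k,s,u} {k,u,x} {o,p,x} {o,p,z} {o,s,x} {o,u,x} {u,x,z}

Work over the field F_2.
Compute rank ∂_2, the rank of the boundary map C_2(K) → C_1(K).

rank∂_2=18

n_0=10 n_1=36 n_2=20  [Z2]
∂1: piv[bf,bi,bo,bs,bu,bz,fk,fp,ix] rk=9  ker:fo,fs,fu,fz,io,ip,is,iu,iz,kp,ks,ku,kx,kz,op,os,ou,ox,oz,pu,px,pz,su,sx,ux,uz,xz
∂2: piv[bfo,bfs,bfz,bio,bos,fkp,fpu,ios,iox,isx,iux,iuz,ixz,ksu,kux,opx,opz,oux] rk=18  ker:osx,uxz
rk∂_2=18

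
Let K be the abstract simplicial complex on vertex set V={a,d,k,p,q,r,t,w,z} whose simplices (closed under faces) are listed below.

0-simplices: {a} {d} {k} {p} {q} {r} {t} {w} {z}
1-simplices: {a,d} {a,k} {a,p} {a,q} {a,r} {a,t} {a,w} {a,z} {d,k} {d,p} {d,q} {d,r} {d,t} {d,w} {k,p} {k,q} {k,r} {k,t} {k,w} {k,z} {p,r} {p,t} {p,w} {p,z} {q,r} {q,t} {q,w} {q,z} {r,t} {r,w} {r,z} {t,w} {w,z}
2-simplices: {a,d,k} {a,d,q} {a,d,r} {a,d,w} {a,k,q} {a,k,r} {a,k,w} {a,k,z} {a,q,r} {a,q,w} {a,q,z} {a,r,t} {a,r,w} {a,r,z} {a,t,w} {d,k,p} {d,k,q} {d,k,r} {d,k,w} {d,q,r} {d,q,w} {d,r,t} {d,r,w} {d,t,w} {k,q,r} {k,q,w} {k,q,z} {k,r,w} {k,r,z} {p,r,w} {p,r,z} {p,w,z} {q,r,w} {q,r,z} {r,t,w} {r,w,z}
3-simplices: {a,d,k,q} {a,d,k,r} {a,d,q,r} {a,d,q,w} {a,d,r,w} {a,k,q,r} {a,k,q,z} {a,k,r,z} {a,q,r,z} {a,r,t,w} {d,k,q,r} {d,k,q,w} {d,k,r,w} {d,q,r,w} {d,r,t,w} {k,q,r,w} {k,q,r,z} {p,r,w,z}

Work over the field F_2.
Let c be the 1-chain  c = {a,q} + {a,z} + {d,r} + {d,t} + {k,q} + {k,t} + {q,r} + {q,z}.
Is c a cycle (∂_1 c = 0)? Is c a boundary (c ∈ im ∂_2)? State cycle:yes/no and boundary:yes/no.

cycle:yes boundary:no

n_0=9 n_1=33 n_2=36 n_3=18  [Z2]
∂1: piv[ad,ak,ap,aq,ar,at,aw,az] rk=8  ker:dk,dp,dq,dr,dt,dw,kp,kq,kr,kt,kw,kz,pr,pt,pw,pz,qr,qt,qw,qz,rt,rw,rz,tw,wz
∂2: piv[adk,adq,adr,adw,akq,akr,akw,akz,aqr,aqw,aqz,art,arw,arz,atw,dkp,drt,prw,prz,pwz] rk=20  ker:dkq,dkr,dkw,dqr,dqw,drw,dtw,kqr,kqw,kqz,krw,krz,qrw,qrz,rtw,rwz
∂3: piv[adkq,adkr,adqr,adqw,adrw,akqr,akqz,akrz,aqrz,artw,dkqw,dkrw,dqrw,drtw,prwz] rk=15  ker:dkqr,kqrw,kqrz
∂1c = 0
c vs im∂2: residual ≠ 0 ⇒ not boundary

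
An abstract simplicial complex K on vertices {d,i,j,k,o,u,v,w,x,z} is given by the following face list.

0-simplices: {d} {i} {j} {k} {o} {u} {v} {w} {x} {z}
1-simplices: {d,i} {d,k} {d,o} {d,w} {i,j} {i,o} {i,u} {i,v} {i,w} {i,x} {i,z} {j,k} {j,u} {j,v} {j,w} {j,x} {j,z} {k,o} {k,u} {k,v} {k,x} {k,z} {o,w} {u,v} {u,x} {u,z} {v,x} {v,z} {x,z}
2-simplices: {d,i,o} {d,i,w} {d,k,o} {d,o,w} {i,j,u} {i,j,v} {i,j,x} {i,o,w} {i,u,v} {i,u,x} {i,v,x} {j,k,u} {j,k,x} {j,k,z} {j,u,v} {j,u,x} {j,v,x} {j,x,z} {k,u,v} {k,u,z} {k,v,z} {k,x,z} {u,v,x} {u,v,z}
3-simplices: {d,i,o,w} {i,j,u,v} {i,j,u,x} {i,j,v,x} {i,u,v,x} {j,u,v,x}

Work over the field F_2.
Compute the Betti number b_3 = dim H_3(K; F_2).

b_3=1

n_0=10 n_1=29 n_2=24 n_3=6  [Z2]
∂1: piv[di,dk,do,dw,ij,iu,iv,ix,iz] rk=9  ker:io,iw,jk,ju,jv,jw,jx,jz,ko,ku,kv,kx,kz,ow,uv,ux,uz,vx,vz,xz
∂2: piv[dio,diw,dko,dow,iju,ijv,ijx,iuv,iux,ivx,jku,jkx,jkz,jxz,kuv,kuz,kvz] rk=17  ker:iow,juv,jux,jvx,kxz,uvx,uvz
∂3: piv[diow,ijuv,ijux,ijvx,iuvx] rk=5  ker:juvx
b_3=(6−5)−0=1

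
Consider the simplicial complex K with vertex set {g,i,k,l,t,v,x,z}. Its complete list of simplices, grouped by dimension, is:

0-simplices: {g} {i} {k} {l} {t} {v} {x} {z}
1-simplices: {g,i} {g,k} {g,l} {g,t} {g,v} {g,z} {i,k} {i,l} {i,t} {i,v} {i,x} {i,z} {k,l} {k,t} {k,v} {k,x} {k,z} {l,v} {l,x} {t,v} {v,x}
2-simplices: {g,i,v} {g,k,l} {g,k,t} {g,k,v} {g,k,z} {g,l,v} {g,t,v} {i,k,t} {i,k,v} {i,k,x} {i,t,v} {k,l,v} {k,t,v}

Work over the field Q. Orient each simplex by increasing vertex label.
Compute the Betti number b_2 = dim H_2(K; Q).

b_2=3

n_0=8 n_1=21 n_2=13  [Q]
∂1: piv[gi,gk,gl,gt,gv,gz,ix] rk=7  ker:ik,il,it,iv,iz,kl,kt,kv,kx,kz,lv,lx,tv,vx
∂2: piv[giv,gkl,gkt,gkv,gkz,glv,gtv,ikt,ikv,ikx] rk=10  ker:itv,klv,ktv
b_2=(13−10)−0=3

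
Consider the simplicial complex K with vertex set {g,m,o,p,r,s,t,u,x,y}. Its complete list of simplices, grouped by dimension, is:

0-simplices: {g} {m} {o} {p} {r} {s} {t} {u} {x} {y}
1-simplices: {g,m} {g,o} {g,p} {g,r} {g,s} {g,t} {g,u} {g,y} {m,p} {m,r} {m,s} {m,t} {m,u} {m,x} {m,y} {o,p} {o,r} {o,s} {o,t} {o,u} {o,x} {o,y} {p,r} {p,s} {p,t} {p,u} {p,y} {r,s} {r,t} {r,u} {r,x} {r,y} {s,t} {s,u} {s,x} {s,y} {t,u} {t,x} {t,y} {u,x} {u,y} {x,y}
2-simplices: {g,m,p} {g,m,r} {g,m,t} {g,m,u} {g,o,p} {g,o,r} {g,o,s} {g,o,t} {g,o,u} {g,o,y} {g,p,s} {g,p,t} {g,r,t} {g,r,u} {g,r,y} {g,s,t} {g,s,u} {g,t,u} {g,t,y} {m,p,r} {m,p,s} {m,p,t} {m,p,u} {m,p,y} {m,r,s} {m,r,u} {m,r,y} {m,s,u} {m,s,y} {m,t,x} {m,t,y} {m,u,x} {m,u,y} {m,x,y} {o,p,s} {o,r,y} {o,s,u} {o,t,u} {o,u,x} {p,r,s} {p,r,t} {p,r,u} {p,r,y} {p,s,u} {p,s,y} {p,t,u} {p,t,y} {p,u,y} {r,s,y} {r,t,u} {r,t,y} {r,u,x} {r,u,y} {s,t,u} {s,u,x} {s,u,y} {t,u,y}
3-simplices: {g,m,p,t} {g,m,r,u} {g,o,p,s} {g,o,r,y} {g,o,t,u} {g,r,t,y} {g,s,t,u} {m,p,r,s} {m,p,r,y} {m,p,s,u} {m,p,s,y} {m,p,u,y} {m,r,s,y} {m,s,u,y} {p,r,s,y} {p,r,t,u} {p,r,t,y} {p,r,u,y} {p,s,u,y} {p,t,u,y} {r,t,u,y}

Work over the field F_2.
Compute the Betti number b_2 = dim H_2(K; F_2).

b_2=6

n_0=10 n_1=42 n_2=57 n_3=21  [Z2]
∂1: piv[gm,go,gp,gr,gs,gt,gu,gy,mx] rk=9  ker:mp,mr,ms,mt,mu,my,op,or,os,ot,ou,ox,oy,pr,ps,pt,pu,py,rs,rt,ru,rx,ry,st,su,sx,sy,tu,tx,ty,ux,uy,xy
∂2: piv[gmp,gmr,gmt,gmu,gop,gor,gos,got,gou,goy,gps,gpt,grt,gru,gry,gst,gsu,gtu,gty,mpr,mps,mpu,mpy,mrs,mry,msy,mtx,mux,muy,mxy,oux,rux,sux] rk=33  ker:mpt,mru,msu,mty,ops,ory,osu,otu,prs,prt,pru,pry,psu,psy,ptu,pty,puy,rsy,rtu,rty,ruy,stu,suy,tuy
∂3: piv[gmpt,gmru,gops,gory,gotu,grty,gstu,mprs,mpry,mpsu,mpsy,mpuy,mrsy,msuy,prtu,prty,pruy,ptuy] rk=18  ker:prsy,psuy,rtuy
b_2=(57−33)−18=6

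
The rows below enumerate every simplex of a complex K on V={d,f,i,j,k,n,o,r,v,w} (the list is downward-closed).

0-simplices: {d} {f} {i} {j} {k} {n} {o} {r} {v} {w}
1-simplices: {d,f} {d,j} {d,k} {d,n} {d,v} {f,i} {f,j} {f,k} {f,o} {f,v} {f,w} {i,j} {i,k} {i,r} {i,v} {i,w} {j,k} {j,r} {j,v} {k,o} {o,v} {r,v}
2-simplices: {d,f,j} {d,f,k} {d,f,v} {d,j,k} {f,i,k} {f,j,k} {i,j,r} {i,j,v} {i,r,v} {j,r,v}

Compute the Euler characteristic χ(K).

n_0=10 n_1=22 n_2=10
χ=+10−22+10=-2

χ(K)=-2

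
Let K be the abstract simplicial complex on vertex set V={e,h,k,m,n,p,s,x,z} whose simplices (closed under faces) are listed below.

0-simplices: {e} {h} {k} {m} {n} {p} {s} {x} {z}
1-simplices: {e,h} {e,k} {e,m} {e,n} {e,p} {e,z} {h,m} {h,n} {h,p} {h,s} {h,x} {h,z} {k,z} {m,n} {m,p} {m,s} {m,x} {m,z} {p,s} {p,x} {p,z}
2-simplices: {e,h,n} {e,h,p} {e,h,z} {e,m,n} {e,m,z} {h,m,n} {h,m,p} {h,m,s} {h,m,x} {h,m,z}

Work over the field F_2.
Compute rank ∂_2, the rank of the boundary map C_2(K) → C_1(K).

n_0=9 n_1=21 n_2=10  [Z2]
∂1: piv[eh,ek,em,en,ep,ez,hs,hx] rk=8  ker:hm,hn,hp,hz,kz,mn,mp,ms,mx,mz,ps,px,pz
∂2: piv[ehn,ehp,ehz,emn,emz,hmn,hmp,hms,hmx] rk=9  ker:hmz
rk∂_2=9

rank∂_2=9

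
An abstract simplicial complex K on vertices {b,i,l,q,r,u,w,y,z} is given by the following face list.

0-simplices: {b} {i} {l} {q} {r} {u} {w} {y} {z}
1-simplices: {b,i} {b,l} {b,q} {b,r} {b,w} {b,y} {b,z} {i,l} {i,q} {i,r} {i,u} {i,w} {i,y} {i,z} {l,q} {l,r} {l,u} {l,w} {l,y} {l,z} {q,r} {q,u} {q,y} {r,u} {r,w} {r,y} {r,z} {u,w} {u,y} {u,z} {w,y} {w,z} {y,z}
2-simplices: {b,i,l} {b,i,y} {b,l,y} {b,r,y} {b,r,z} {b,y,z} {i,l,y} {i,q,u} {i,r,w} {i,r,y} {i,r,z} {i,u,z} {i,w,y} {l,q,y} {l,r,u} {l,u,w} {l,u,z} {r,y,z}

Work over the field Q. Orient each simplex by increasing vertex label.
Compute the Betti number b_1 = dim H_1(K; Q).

b_1=9

n_0=9 n_1=33 n_2=18  [Q]
∂1: piv[bi,bl,bq,br,bw,by,bz,iu] rk=8  ker:il,iq,ir,iw,iy,iz,lq,lr,lu,lw,ly,lz,qr,qu,qy,ru,rw,ry,rz,uw,uy,uz,wy,wz,yz
∂2: piv[bil,biy,bly,bry,brz,byz,iqu,irw,iry,irz,iuz,iwy,lqy,lru,luw,luz] rk=16  ker:ily,ryz
b_1=(33−8)−16=9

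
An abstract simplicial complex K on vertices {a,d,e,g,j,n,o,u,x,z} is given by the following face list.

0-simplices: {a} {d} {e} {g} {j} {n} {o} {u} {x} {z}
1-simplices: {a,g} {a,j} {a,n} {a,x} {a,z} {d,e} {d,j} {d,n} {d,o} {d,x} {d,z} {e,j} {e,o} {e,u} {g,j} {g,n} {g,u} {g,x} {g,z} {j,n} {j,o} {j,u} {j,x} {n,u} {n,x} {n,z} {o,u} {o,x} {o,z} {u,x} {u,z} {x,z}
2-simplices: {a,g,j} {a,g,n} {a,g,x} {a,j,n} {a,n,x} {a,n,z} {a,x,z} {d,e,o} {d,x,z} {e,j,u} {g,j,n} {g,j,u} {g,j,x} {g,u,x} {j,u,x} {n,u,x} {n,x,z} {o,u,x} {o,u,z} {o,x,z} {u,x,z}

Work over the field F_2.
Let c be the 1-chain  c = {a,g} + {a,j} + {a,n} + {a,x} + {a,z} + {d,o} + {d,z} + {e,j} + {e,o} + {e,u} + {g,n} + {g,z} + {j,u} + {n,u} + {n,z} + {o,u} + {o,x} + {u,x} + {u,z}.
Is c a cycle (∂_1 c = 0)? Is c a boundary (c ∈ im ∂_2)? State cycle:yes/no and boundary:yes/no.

n_0=10 n_1=32 n_2=21  [Z2]
∂1: piv[ag,aj,an,ax,az,de,dj,do,eu] rk=9  ker:dn,dx,dz,ej,eo,gj,gn,gu,gx,gz,jn,jo,ju,jx,nu,nx,nz,ou,ox,oz,ux,uz,xz
∂2: piv[agj,agn,agx,ajn,anx,anz,axz,deo,dxz,eju,gju,gjx,gux,nux,oux,ouz,oxz] rk=17  ker:gjn,jux,nxz,uxz
∂1c = {a} + {e} + {g} + {j} + {x} + {z}

cycle:no boundary:no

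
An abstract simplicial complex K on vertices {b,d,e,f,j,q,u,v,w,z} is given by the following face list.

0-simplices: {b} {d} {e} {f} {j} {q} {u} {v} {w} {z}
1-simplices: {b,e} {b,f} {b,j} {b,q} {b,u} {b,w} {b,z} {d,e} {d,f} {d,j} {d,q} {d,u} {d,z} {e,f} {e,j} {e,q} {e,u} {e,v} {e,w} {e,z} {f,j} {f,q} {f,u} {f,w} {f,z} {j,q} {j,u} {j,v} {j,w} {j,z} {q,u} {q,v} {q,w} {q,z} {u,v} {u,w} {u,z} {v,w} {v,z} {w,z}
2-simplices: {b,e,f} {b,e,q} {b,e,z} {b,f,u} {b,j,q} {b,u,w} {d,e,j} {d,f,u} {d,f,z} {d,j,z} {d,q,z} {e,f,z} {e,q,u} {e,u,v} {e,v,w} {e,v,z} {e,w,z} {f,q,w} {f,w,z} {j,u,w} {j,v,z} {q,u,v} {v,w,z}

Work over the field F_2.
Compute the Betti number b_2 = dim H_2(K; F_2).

b_2=1

n_0=10 n_1=40 n_2=23  [Z2]
∂1: piv[be,bf,bj,bq,bu,bw,bz,de,ev] rk=9  ker:df,dj,dq,du,dz,ef,ej,eq,eu,ew,ez,fj,fq,fu,fw,fz,jq,ju,jv,jw,jz,qu,qv,qw,qz,uv,uw,uz,vw,vz,wz
∂2: piv[bef,beq,bez,bfu,bjq,buw,dej,dfu,dfz,djz,dqz,efz,equ,euv,evw,evz,ewz,fqw,fwz,juw,jvz,quv] rk=22  ker:vwz
b_2=(23−22)−0=1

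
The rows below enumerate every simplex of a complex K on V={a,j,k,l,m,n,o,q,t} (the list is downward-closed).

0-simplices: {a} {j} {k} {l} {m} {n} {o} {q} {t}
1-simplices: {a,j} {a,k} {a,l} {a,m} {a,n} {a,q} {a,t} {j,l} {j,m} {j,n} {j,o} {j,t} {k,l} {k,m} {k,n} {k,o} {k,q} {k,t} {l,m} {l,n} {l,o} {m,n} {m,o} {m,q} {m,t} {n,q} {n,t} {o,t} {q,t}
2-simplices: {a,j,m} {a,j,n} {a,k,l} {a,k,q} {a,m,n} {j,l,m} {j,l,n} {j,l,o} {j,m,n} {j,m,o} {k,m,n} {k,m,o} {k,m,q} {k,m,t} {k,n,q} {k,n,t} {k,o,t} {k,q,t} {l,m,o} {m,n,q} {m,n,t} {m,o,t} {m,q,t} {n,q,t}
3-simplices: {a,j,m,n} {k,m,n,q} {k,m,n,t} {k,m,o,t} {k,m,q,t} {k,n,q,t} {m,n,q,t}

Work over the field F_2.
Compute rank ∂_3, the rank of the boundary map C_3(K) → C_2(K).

rank∂_3=6

n_0=9 n_1=29 n_2=24 n_3=7  [Z2]
∂1: piv[aj,ak,al,am,an,aq,at,jo] rk=8  ker:jl,jm,jn,jt,kl,km,kn,ko,kq,kt,lm,ln,lo,mn,mo,mq,mt,nq,nt,ot,qt
∂2: piv[ajm,ajn,akl,akq,amn,jlm,jln,jlo,jmo,kmn,kmo,kmq,kmt,knq,knt,kot,kqt] rk=17  ker:jmn,lmo,mnq,mnt,mot,mqt,nqt
∂3: piv[ajmn,kmnq,kmnt,kmot,kmqt,knqt] rk=6  ker:mnqt
rk∂_3=6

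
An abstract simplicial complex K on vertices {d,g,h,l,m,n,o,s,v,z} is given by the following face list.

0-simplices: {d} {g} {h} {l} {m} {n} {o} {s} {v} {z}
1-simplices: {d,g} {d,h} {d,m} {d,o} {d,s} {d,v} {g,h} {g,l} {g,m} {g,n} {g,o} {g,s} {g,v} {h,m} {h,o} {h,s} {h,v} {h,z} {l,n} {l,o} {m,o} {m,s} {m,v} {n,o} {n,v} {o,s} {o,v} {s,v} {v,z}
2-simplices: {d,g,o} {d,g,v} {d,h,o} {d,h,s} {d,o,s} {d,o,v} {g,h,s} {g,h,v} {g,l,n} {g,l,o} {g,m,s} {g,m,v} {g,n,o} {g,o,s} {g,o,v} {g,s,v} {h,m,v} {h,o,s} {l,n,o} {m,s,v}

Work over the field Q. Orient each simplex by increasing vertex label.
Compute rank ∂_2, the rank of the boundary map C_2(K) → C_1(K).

rank∂_2=16

n_0=10 n_1=29 n_2=20  [Q]
∂1: piv[dg,dh,dm,do,ds,dv,gl,gn,hz] rk=9  ker:gh,gm,go,gs,gv,hm,ho,hs,hv,ln,lo,mo,ms,mv,no,nv,os,ov,sv,vz
∂2: piv[dgo,dgv,dho,dhs,dos,dov,ghs,ghv,gln,glo,gms,gmv,gno,gos,gsv,hmv] rk=16  ker:gov,hos,lno,msv
rk∂_2=16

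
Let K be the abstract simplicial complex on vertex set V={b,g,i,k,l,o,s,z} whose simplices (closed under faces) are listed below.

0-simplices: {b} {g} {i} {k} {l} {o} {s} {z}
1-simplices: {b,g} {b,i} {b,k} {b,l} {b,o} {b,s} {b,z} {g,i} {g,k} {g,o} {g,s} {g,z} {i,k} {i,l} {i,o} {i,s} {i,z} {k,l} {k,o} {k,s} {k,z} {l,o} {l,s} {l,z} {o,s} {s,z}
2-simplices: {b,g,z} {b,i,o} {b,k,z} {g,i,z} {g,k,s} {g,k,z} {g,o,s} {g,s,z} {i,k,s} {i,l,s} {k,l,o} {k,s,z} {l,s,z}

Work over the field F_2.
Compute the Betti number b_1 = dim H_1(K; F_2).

b_1=7

n_0=8 n_1=26 n_2=13  [Z2]
∂1: piv[bg,bi,bk,bl,bo,bs,bz] rk=7  ker:gi,gk,go,gs,gz,ik,il,io,is,iz,kl,ko,ks,kz,lo,ls,lz,os,sz
∂2: piv[bgz,bio,bkz,giz,gks,gkz,gos,gsz,iks,ils,klo,lsz] rk=12  ker:ksz
b_1=(26−7)−12=7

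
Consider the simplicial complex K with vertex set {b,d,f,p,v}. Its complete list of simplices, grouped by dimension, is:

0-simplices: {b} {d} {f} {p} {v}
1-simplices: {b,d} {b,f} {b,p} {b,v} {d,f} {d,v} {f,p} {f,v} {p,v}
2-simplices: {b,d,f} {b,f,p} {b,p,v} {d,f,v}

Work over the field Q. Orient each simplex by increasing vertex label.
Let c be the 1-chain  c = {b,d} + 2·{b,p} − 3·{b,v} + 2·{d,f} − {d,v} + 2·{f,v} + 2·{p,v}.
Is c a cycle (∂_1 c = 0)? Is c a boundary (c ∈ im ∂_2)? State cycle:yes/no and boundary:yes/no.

cycle:yes boundary:no

n_0=5 n_1=9 n_2=4  [Q]
∂1: piv[bd,bf,bp,bv] rk=4  ker:df,dv,fp,fv,pv
∂2: piv[bdf,bfp,bpv,dfv] rk=4
∂1c = 0
c vs im∂2: residual ≠ 0 ⇒ not boundary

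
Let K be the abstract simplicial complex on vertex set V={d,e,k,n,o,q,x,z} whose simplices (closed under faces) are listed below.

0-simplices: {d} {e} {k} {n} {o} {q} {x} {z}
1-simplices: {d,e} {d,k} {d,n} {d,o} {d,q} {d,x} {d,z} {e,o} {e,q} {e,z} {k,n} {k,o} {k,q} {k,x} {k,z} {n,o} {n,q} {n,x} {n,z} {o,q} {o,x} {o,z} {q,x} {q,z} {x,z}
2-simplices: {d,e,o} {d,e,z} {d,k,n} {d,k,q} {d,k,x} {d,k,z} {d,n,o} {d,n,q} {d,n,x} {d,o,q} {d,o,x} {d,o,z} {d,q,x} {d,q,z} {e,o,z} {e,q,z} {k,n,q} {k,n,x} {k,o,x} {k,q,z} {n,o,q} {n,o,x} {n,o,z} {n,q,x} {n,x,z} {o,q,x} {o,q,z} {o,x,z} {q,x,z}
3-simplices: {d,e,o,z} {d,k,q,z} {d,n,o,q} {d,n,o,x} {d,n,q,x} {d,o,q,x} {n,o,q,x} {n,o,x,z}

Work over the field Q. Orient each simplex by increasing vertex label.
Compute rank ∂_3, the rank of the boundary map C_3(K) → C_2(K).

n_0=8 n_1=25 n_2=29 n_3=8  [Q]
∂1: piv[de,dk,dn,do,dq,dx,dz] rk=7  ker:eo,eq,ez,kn,ko,kq,kx,kz,no,nq,nx,nz,oq,ox,oz,qx,qz,xz
∂2: piv[deo,dez,dkn,dkq,dkx,dkz,dno,dnq,dnx,doq,dox,doz,dqx,dqz,eqz,kox,noz,nxz] rk=18  ker:eoz,knq,knx,kqz,noq,nox,nqx,oqx,oqz,oxz,qxz
∂3: piv[deoz,dkqz,dnoq,dnox,dnqx,doqx,noxz] rk=7  ker:noqx
rk∂_3=7

rank∂_3=7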